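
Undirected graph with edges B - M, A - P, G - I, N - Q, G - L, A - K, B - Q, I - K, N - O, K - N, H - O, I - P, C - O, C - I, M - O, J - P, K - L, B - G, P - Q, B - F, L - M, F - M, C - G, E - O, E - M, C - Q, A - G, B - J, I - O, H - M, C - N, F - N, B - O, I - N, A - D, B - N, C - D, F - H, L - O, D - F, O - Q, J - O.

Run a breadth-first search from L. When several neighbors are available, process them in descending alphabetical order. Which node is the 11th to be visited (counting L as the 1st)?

E

Visit L; enqueue O, M, K, G → queue [O, M, K, G]
Visit O; enqueue Q, N, J, I, H, E, C, B → queue [M, K, G, Q, N, J, I, H, E, C, B]
Visit M; enqueue F → queue [K, G, Q, N, J, I, H, E, C, B, F]
Visit K; enqueue A → queue [G, Q, N, J, I, H, E, C, B, F, A]
Visit G → queue [Q, N, J, I, H, E, C, B, F, A]
Visit Q; enqueue P → queue [N, J, I, H, E, C, B, F, A, P]
Visit N → queue [J, I, H, E, C, B, F, A, P]
Visit J → queue [I, H, E, C, B, F, A, P]
Visit I → queue [H, E, C, B, F, A, P]
Visit H → queue [E, C, B, F, A, P]
Visit E → queue [C, B, F, A, P]
Visit C; enqueue D → queue [B, F, A, P, D]
Visit B → queue [F, A, P, D]
Visit F → queue [A, P, D]
Visit A → queue [P, D]
Visit P → queue [D]
Visit D → queue []

Visit order: L, O, M, K, G, Q, N, J, I, H, E, C, B, F, A, P, D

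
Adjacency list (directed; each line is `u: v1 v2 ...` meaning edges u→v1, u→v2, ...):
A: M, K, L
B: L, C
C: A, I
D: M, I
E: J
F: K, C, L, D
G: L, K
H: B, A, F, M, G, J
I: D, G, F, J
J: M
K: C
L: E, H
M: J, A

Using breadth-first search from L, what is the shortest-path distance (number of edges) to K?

Level 0: L
Level 1: E, H
Level 2: A, B, F, G, J, M
Level 3: C, D, K
Level 4: I
K first appears at level 3.

3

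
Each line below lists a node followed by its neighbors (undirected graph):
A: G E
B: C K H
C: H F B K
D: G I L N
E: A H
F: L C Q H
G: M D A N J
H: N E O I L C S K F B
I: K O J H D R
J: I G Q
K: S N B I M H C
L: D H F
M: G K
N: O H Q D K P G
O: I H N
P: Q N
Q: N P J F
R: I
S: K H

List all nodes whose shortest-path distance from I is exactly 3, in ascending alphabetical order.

Level 0: I
Level 1: D, H, J, K, O, R
Level 2: B, C, E, F, G, L, M, N, Q, S
Level 3: A, P

A, P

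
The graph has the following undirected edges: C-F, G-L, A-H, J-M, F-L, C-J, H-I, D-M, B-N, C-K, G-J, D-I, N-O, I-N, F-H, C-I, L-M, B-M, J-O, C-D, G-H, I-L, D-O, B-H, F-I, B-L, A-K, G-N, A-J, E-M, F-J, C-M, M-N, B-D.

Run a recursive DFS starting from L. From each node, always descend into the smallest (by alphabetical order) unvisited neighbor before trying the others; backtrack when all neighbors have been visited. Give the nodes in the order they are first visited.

Visit L
L → B
B → D
D → C
C → F
F → H
H → A
A → J
J → G
G → N
N → I
N → M
M → E
N → O
A → K

L → B → D → C → F → H → A → J → G → N → I → M → E → O → K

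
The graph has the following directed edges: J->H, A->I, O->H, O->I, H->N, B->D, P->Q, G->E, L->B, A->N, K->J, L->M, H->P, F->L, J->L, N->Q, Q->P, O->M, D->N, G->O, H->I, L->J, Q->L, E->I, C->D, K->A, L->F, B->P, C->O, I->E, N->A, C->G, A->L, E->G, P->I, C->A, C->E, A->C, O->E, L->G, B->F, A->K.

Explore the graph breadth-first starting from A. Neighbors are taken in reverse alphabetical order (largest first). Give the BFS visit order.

Visit A; enqueue N, L, K, I, C → queue [N, L, K, I, C]
Visit N; enqueue Q → queue [L, K, I, C, Q]
Visit L; enqueue M, J, G, F, B → queue [K, I, C, Q, M, J, G, F, B]
Visit K → queue [I, C, Q, M, J, G, F, B]
Visit I; enqueue E → queue [C, Q, M, J, G, F, B, E]
Visit C; enqueue O, D → queue [Q, M, J, G, F, B, E, O, D]
Visit Q; enqueue P → queue [M, J, G, F, B, E, O, D, P]
Visit M → queue [J, G, F, B, E, O, D, P]
Visit J; enqueue H → queue [G, F, B, E, O, D, P, H]
Visit G → queue [F, B, E, O, D, P, H]
Visit F → queue [B, E, O, D, P, H]
Visit B → queue [E, O, D, P, H]
Visit E → queue [O, D, P, H]
Visit O → queue [D, P, H]
Visit D → queue [P, H]
Visit P → queue [H]
Visit H → queue []

A, N, L, K, I, C, Q, M, J, G, F, B, E, O, D, P, H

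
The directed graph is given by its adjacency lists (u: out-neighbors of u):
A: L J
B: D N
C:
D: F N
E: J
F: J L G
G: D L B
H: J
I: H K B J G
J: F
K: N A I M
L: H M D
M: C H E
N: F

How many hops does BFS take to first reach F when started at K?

Level 0: K
Level 1: A, I, M, N
Level 2: B, C, E, F, G, H, J, L
Level 3: D
F first appears at level 2.

2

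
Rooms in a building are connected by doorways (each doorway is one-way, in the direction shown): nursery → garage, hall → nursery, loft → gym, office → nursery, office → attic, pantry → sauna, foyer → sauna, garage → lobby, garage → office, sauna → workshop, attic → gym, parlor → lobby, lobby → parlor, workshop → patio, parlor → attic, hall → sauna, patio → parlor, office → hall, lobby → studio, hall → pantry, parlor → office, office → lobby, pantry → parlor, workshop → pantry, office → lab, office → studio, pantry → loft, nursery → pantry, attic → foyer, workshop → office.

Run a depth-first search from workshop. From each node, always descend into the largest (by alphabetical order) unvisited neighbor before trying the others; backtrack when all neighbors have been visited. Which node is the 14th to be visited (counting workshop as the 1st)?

hall

Visit workshop
workshop → patio
patio → parlor
parlor → office
office → studio
office → nursery
nursery → pantry
pantry → sauna
pantry → loft
loft → gym
nursery → garage
garage → lobby
office → lab
office → hall
office → attic
attic → foyer

Visit order: workshop, patio, parlor, office, studio, nursery, pantry, sauna, loft, gym, garage, lobby, lab, hall, attic, foyer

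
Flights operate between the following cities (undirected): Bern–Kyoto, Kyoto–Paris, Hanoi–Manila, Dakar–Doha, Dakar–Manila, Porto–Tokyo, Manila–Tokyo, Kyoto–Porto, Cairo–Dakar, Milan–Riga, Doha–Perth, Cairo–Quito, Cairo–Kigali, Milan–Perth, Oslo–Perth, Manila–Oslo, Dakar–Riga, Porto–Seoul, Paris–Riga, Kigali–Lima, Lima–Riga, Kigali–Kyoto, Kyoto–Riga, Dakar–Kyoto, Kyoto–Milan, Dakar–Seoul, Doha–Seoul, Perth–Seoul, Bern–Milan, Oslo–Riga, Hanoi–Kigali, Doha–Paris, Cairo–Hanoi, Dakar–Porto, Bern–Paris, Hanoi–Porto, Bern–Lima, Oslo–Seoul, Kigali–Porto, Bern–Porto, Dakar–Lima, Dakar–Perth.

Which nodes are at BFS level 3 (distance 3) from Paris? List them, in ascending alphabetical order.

Level 0: Paris
Level 1: Bern, Doha, Kyoto, Riga
Level 2: Dakar, Kigali, Lima, Milan, Oslo, Perth, Porto, Seoul
Level 3: Cairo, Hanoi, Manila, Tokyo
Level 4: Quito

Cairo, Hanoi, Manila, Tokyo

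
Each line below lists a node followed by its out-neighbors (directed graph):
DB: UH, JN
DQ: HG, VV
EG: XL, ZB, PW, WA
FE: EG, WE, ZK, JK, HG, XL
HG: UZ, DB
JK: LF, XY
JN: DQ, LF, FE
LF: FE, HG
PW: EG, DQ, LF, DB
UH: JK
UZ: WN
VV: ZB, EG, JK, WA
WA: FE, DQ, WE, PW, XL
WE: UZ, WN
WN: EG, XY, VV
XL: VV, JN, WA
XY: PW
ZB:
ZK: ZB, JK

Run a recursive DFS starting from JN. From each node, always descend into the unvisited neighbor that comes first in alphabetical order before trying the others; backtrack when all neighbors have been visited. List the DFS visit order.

Visit JN
JN → DQ
DQ → HG
HG → DB
DB → UH
UH → JK
JK → LF
LF → FE
FE → EG
EG → PW
EG → WA
WA → WE
WE → UZ
UZ → WN
WN → VV
VV → ZB
WN → XY
WA → XL
FE → ZK

JN -> DQ -> HG -> DB -> UH -> JK -> LF -> FE -> EG -> PW -> WA -> WE -> UZ -> WN -> VV -> ZB -> XY -> XL -> ZK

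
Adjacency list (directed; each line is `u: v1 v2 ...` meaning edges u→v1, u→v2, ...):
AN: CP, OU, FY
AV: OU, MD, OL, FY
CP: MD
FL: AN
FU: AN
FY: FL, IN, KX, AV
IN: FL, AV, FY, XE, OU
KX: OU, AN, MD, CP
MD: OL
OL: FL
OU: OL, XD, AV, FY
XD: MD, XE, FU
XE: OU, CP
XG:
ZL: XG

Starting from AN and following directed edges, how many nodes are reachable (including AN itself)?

BFS from AN visits: AN, CP, OU, FY, MD, OL, XD, AV, FL, IN, KX, XE, FU
Reachable nodes: 13 of 15 total.

13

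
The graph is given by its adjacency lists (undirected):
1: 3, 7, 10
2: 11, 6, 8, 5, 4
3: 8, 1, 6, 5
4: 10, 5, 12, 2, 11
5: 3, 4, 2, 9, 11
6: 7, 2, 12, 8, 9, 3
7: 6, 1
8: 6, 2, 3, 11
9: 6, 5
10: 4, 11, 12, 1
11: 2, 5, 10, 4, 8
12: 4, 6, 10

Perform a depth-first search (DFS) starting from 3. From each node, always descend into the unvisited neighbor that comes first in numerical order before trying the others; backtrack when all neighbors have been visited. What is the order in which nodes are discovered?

Visit 3
3 → 1
1 → 7
7 → 6
6 → 2
2 → 4
4 → 5
5 → 9
5 → 11
11 → 8
11 → 10
10 → 12

3 1 7 6 2 4 5 9 11 8 10 12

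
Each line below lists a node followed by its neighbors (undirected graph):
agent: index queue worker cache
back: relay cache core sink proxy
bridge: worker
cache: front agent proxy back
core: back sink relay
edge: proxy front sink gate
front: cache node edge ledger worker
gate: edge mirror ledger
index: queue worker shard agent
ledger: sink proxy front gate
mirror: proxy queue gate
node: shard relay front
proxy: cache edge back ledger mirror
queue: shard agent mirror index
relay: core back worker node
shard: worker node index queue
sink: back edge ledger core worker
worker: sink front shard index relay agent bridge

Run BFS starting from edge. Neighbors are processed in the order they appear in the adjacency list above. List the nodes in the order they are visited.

edge, proxy, front, sink, gate, cache, back, ledger, mirror, node, worker, core, agent, relay, queue, shard, index, bridge

Visit edge; enqueue proxy, front, sink, gate → queue [proxy, front, sink, gate]
Visit proxy; enqueue cache, back, ledger, mirror → queue [front, sink, gate, cache, back, ledger, mirror]
Visit front; enqueue node, worker → queue [sink, gate, cache, back, ledger, mirror, node, worker]
Visit sink; enqueue core → queue [gate, cache, back, ledger, mirror, node, worker, core]
Visit gate → queue [cache, back, ledger, mirror, node, worker, core]
Visit cache; enqueue agent → queue [back, ledger, mirror, node, worker, core, agent]
Visit back; enqueue relay → queue [ledger, mirror, node, worker, core, agent, relay]
Visit ledger → queue [mirror, node, worker, core, agent, relay]
Visit mirror; enqueue queue → queue [node, worker, core, agent, relay, queue]
Visit node; enqueue shard → queue [worker, core, agent, relay, queue, shard]
Visit worker; enqueue index, bridge → queue [core, agent, relay, queue, shard, index, bridge]
Visit core → queue [agent, relay, queue, shard, index, bridge]
Visit agent → queue [relay, queue, shard, index, bridge]
Visit relay → queue [queue, shard, index, bridge]
Visit queue → queue [shard, index, bridge]
Visit shard → queue [index, bridge]
Visit index → queue [bridge]
Visit bridge → queue []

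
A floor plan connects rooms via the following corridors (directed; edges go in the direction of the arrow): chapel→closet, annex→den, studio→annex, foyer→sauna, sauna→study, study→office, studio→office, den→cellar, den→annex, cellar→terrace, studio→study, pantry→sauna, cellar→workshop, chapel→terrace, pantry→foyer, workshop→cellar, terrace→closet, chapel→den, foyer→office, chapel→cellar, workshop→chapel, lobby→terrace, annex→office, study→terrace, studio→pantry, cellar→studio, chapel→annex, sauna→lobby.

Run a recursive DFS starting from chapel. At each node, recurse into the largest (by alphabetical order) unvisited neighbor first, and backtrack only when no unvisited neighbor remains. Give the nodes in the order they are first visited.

chapel → terrace → closet → den → cellar → workshop → studio → study → office → pantry → sauna → lobby → foyer → annex

Visit chapel
chapel → terrace
terrace → closet
chapel → den
den → cellar
cellar → workshop
cellar → studio
studio → study
study → office
studio → pantry
pantry → sauna
sauna → lobby
pantry → foyer
studio → annex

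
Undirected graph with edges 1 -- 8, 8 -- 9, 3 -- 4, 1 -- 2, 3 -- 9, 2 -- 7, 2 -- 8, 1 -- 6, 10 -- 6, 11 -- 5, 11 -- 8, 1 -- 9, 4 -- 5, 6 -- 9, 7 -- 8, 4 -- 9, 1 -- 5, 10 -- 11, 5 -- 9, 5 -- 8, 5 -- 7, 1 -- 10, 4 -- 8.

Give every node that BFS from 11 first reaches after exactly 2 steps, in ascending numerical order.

Level 0: 11
Level 1: 5, 8, 10
Level 2: 1, 2, 4, 6, 7, 9
Level 3: 3

1, 2, 4, 6, 7, 9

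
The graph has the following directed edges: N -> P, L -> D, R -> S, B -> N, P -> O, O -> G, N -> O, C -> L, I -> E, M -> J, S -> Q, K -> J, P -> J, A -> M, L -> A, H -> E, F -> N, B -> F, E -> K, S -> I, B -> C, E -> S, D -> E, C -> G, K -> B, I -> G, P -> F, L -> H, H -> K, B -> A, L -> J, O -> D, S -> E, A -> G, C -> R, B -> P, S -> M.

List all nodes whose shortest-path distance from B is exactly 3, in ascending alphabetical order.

Level 0: B
Level 1: A, C, F, N, P
Level 2: G, J, L, M, O, R
Level 3: D, H, S
Level 4: E, I, K, Q

D, H, S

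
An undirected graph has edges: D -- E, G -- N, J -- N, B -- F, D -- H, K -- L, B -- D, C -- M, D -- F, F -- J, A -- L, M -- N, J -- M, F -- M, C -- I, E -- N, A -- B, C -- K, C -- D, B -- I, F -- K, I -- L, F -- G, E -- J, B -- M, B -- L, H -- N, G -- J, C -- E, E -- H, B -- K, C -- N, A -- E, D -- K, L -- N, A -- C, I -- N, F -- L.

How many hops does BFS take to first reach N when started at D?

Level 0: D
Level 1: B, C, E, F, H, K
Level 2: A, G, I, J, L, M, N
N first appears at level 2.

2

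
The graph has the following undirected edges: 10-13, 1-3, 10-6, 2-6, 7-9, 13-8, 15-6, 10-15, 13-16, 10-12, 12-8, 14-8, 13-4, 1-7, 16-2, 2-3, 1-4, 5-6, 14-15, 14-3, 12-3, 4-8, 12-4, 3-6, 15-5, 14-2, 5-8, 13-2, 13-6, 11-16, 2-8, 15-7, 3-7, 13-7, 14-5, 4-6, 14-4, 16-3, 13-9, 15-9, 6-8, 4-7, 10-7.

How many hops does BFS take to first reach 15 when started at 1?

2

Level 0: 1
Level 1: 3, 4, 7
Level 2: 2, 6, 8, 9, 10, 12, 13, 14, 15, 16
Level 3: 5, 11
15 first appears at level 2.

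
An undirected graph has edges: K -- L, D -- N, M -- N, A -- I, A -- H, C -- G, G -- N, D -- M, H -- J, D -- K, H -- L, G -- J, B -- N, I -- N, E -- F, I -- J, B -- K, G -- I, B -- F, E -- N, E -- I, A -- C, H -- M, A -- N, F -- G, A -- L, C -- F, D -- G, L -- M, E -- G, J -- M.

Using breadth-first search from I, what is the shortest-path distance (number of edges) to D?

Level 0: I
Level 1: A, E, G, J, N
Level 2: B, C, D, F, H, L, M
Level 3: K
D first appears at level 2.

2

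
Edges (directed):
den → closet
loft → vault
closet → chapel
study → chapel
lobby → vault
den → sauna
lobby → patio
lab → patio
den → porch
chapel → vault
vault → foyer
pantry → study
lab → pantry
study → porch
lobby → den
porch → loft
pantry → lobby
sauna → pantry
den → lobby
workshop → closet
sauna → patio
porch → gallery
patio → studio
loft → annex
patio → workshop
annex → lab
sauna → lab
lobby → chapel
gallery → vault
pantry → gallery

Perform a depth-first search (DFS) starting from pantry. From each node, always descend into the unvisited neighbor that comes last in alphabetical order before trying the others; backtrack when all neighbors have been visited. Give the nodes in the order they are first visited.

pantry, study, porch, loft, vault, foyer, annex, lab, patio, workshop, closet, chapel, studio, gallery, lobby, den, sauna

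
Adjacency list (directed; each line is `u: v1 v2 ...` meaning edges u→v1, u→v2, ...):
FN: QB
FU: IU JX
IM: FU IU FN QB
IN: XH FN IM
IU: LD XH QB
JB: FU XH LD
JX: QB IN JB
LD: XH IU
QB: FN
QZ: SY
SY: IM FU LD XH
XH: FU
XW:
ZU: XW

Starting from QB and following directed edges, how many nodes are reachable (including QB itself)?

BFS from QB visits: QB, FN
Reachable nodes: 2 of 14 total.

2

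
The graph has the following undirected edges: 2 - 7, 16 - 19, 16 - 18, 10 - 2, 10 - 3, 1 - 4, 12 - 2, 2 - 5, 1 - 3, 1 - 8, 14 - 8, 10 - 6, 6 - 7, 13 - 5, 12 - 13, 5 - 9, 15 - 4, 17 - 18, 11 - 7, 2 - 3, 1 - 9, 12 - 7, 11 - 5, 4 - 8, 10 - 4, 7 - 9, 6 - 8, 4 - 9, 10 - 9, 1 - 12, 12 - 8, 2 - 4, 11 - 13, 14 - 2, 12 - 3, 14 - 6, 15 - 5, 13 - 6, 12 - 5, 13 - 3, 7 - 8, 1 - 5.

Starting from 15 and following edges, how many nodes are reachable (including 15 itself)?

15

BFS from 15 visits: 15, 5, 4, 13, 12, 11, 9, 2, 1, 10, 8, 6, 3, 7, 14
Reachable nodes: 15 of 19 total.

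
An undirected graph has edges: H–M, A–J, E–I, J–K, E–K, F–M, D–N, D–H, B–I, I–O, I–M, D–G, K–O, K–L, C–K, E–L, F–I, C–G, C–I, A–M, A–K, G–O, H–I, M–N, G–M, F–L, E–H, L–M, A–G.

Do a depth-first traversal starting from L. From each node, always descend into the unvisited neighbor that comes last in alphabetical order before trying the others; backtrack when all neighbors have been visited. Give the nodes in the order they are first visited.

L, M, N, D, H, I, O, K, J, A, G, C, E, F, B

Visit L
L → M
M → N
N → D
D → H
H → I
I → O
O → K
K → J
J → A
A → G
G → C
K → E
I → F
I → B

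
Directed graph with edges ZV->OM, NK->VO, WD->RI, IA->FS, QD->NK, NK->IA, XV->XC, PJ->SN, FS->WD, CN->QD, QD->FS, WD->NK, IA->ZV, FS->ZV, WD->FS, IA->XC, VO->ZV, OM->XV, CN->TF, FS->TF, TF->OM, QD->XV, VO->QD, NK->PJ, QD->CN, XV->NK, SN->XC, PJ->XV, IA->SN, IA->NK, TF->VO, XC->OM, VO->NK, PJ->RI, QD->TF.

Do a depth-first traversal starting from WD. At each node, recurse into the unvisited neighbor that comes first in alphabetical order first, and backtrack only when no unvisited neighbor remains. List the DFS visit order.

Visit WD
WD → FS
FS → TF
TF → OM
OM → XV
XV → NK
NK → IA
IA → SN
SN → XC
IA → ZV
NK → PJ
PJ → RI
NK → VO
VO → QD
QD → CN

WD FS TF OM XV NK IA SN XC ZV PJ RI VO QD CN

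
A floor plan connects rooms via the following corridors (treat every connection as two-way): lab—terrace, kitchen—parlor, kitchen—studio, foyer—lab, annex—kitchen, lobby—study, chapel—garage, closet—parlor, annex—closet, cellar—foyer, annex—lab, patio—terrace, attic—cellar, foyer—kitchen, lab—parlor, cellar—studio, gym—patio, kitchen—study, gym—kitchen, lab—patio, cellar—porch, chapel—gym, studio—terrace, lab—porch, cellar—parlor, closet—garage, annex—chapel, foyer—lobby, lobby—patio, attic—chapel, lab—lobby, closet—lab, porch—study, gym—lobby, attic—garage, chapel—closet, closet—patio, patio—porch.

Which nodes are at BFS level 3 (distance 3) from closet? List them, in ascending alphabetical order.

studio, study

Level 0: closet
Level 1: annex, chapel, garage, lab, parlor, patio
Level 2: attic, cellar, foyer, gym, kitchen, lobby, porch, terrace
Level 3: studio, study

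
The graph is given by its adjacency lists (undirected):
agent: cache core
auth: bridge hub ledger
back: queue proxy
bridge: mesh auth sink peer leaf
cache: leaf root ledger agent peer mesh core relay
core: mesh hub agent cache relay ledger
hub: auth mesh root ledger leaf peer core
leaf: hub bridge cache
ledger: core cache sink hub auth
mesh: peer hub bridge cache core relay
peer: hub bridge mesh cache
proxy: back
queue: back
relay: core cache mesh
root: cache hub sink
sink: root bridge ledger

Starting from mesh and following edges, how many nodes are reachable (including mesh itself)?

13

BFS from mesh visits: mesh, peer, hub, bridge, cache, core, relay, auth, root, ledger, leaf, sink, agent
Reachable nodes: 13 of 16 total.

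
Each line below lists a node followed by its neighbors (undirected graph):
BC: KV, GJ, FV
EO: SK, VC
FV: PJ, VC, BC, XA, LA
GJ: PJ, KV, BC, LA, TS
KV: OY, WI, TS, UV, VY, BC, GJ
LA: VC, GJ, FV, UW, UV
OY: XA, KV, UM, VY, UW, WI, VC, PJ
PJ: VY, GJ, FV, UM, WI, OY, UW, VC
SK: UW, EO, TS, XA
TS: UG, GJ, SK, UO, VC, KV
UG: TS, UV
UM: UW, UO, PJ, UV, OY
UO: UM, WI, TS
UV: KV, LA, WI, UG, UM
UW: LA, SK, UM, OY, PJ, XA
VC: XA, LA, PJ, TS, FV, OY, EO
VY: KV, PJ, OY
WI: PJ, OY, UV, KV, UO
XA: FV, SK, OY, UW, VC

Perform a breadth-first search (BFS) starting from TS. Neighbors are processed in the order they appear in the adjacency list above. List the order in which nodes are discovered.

TS, UG, GJ, SK, UO, VC, KV, UV, PJ, BC, LA, UW, EO, XA, UM, WI, FV, OY, VY

Visit TS; enqueue UG, GJ, SK, UO, VC, KV → queue [UG, GJ, SK, UO, VC, KV]
Visit UG; enqueue UV → queue [GJ, SK, UO, VC, KV, UV]
Visit GJ; enqueue PJ, BC, LA → queue [SK, UO, VC, KV, UV, PJ, BC, LA]
Visit SK; enqueue UW, EO, XA → queue [UO, VC, KV, UV, PJ, BC, LA, UW, EO, XA]
Visit UO; enqueue UM, WI → queue [VC, KV, UV, PJ, BC, LA, UW, EO, XA, UM, WI]
Visit VC; enqueue FV, OY → queue [KV, UV, PJ, BC, LA, UW, EO, XA, UM, WI, FV, OY]
Visit KV; enqueue VY → queue [UV, PJ, BC, LA, UW, EO, XA, UM, WI, FV, OY, VY]
Visit UV → queue [PJ, BC, LA, UW, EO, XA, UM, WI, FV, OY, VY]
Visit PJ → queue [BC, LA, UW, EO, XA, UM, WI, FV, OY, VY]
Visit BC → queue [LA, UW, EO, XA, UM, WI, FV, OY, VY]
Visit LA → queue [UW, EO, XA, UM, WI, FV, OY, VY]
Visit UW → queue [EO, XA, UM, WI, FV, OY, VY]
Visit EO → queue [XA, UM, WI, FV, OY, VY]
Visit XA → queue [UM, WI, FV, OY, VY]
Visit UM → queue [WI, FV, OY, VY]
Visit WI → queue [FV, OY, VY]
Visit FV → queue [OY, VY]
Visit OY → queue [VY]
Visit VY → queue []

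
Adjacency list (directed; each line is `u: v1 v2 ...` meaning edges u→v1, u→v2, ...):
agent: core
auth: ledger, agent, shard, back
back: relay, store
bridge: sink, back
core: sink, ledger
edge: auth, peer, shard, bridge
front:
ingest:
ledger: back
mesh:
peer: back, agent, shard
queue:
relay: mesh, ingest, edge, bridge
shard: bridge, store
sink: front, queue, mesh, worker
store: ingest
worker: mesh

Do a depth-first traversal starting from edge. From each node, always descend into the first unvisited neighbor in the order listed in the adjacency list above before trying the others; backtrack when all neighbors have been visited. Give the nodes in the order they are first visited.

Visit edge
edge → auth
auth → ledger
ledger → back
back → relay
relay → mesh
relay → ingest
relay → bridge
bridge → sink
sink → front
sink → queue
sink → worker
back → store
auth → agent
agent → core
auth → shard
edge → peer

edge, auth, ledger, back, relay, mesh, ingest, bridge, sink, front, queue, worker, store, agent, core, shard, peer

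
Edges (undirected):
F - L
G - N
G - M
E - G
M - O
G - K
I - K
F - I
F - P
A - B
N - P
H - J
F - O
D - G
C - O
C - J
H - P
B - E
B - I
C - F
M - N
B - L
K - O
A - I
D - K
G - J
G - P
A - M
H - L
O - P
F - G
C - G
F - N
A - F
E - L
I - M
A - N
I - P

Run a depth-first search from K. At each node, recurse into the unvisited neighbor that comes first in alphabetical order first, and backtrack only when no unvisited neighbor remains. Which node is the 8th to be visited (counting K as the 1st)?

E

Visit K
K → D
D → G
G → C
C → F
F → A
A → B
B → E
E → L
L → H
H → J
H → P
P → I
I → M
M → N
M → O

Visit order: K, D, G, C, F, A, B, E, L, H, J, P, I, M, N, O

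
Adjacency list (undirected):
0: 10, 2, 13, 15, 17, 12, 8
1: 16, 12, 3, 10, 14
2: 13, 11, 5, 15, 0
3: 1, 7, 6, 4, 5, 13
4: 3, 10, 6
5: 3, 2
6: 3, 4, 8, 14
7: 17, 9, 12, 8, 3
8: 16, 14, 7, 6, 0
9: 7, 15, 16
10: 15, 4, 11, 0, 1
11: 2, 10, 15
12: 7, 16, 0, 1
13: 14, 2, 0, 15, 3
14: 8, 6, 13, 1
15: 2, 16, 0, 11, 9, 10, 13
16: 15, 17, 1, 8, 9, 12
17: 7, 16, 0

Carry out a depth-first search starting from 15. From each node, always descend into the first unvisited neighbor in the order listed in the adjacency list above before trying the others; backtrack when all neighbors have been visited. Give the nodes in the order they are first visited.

Visit 15
15 → 2
2 → 13
13 → 14
14 → 8
8 → 16
16 → 17
17 → 7
7 → 9
7 → 12
12 → 0
0 → 10
10 → 4
4 → 3
3 → 1
3 → 6
3 → 5
10 → 11

15, 2, 13, 14, 8, 16, 17, 7, 9, 12, 0, 10, 4, 3, 1, 6, 5, 11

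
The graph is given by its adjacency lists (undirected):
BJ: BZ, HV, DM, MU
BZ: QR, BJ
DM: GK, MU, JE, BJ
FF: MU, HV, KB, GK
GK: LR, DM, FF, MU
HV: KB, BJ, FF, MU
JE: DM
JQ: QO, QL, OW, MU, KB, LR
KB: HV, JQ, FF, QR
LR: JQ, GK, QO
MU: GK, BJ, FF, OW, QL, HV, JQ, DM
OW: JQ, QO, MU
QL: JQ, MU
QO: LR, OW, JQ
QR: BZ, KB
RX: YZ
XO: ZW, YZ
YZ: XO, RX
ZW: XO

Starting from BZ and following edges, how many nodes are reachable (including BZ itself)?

15

BFS from BZ visits: BZ, QR, BJ, KB, HV, DM, MU, JQ, FF, GK, JE, OW, QL, QO, LR
Reachable nodes: 15 of 19 total.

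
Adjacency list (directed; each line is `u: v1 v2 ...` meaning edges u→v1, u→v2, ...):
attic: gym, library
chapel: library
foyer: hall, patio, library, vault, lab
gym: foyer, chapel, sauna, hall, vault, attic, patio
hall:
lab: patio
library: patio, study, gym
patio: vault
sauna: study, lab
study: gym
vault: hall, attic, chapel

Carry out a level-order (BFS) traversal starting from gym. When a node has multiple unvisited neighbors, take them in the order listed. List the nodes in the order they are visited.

gym foyer chapel sauna hall vault attic patio library lab study

Visit gym; enqueue foyer, chapel, sauna, hall, vault, attic, patio → queue [foyer, chapel, sauna, hall, vault, attic, patio]
Visit foyer; enqueue library, lab → queue [chapel, sauna, hall, vault, attic, patio, library, lab]
Visit chapel → queue [sauna, hall, vault, attic, patio, library, lab]
Visit sauna; enqueue study → queue [hall, vault, attic, patio, library, lab, study]
Visit hall → queue [vault, attic, patio, library, lab, study]
Visit vault → queue [attic, patio, library, lab, study]
Visit attic → queue [patio, library, lab, study]
Visit patio → queue [library, lab, study]
Visit library → queue [lab, study]
Visit lab → queue [study]
Visit study → queue []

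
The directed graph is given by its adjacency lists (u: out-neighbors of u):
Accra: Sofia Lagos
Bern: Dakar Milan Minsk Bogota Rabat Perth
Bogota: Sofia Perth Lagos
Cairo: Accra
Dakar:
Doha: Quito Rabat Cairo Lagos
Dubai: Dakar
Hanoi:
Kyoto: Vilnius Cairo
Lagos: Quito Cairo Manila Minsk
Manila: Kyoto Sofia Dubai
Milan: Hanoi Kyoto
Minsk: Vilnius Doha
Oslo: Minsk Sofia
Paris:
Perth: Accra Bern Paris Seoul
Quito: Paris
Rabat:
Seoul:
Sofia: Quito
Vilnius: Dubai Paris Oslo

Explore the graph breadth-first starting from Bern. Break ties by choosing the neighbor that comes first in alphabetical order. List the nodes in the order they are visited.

Bern Bogota Dakar Milan Minsk Perth Rabat Lagos Sofia Hanoi Kyoto Doha Vilnius Accra Paris Seoul Cairo Manila Quito Dubai Oslo

Visit Bern; enqueue Bogota, Dakar, Milan, Minsk, Perth, Rabat → queue [Bogota, Dakar, Milan, Minsk, Perth, Rabat]
Visit Bogota; enqueue Lagos, Sofia → queue [Dakar, Milan, Minsk, Perth, Rabat, Lagos, Sofia]
Visit Dakar → queue [Milan, Minsk, Perth, Rabat, Lagos, Sofia]
Visit Milan; enqueue Hanoi, Kyoto → queue [Minsk, Perth, Rabat, Lagos, Sofia, Hanoi, Kyoto]
Visit Minsk; enqueue Doha, Vilnius → queue [Perth, Rabat, Lagos, Sofia, Hanoi, Kyoto, Doha, Vilnius]
Visit Perth; enqueue Accra, Paris, Seoul → queue [Rabat, Lagos, Sofia, Hanoi, Kyoto, Doha, Vilnius, Accra, Paris, Seoul]
Visit Rabat → queue [Lagos, Sofia, Hanoi, Kyoto, Doha, Vilnius, Accra, Paris, Seoul]
Visit Lagos; enqueue Cairo, Manila, Quito → queue [Sofia, Hanoi, Kyoto, Doha, Vilnius, Accra, Paris, Seoul, Cairo, Manila, Quito]
Visit Sofia → queue [Hanoi, Kyoto, Doha, Vilnius, Accra, Paris, Seoul, Cairo, Manila, Quito]
Visit Hanoi → queue [Kyoto, Doha, Vilnius, Accra, Paris, Seoul, Cairo, Manila, Quito]
Visit Kyoto → queue [Doha, Vilnius, Accra, Paris, Seoul, Cairo, Manila, Quito]
Visit Doha → queue [Vilnius, Accra, Paris, Seoul, Cairo, Manila, Quito]
Visit Vilnius; enqueue Dubai, Oslo → queue [Accra, Paris, Seoul, Cairo, Manila, Quito, Dubai, Oslo]
Visit Accra → queue [Paris, Seoul, Cairo, Manila, Quito, Dubai, Oslo]
Visit Paris → queue [Seoul, Cairo, Manila, Quito, Dubai, Oslo]
Visit Seoul → queue [Cairo, Manila, Quito, Dubai, Oslo]
Visit Cairo → queue [Manila, Quito, Dubai, Oslo]
Visit Manila → queue [Quito, Dubai, Oslo]
Visit Quito → queue [Dubai, Oslo]
Visit Dubai → queue [Oslo]
Visit Oslo → queue []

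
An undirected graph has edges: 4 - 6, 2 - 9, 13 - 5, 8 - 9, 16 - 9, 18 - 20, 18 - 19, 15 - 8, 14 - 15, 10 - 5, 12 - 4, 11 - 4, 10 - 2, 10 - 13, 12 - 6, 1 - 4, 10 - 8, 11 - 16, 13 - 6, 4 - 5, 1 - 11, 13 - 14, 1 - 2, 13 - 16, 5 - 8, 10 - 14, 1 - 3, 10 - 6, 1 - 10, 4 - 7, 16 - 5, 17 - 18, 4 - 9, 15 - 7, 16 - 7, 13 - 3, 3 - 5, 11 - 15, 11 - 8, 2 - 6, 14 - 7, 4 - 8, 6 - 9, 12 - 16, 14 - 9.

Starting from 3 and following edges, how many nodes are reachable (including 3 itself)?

16

BFS from 3 visits: 3, 13, 5, 1, 16, 14, 10, 6, 8, 4, 11, 2, 12, 9, 7, 15
Reachable nodes: 16 of 20 total.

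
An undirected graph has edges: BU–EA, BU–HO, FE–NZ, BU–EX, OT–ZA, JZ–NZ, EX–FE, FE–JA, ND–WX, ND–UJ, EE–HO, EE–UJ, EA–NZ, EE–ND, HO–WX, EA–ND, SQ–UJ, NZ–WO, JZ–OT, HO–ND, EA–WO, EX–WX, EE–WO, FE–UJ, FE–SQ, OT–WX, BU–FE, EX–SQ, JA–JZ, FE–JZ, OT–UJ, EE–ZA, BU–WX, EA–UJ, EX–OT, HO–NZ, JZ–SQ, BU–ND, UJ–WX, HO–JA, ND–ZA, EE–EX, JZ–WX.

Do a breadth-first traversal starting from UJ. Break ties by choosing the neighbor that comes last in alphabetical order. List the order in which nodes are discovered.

Visit UJ; enqueue WX, SQ, OT, ND, FE, EE, EA → queue [WX, SQ, OT, ND, FE, EE, EA]
Visit WX; enqueue JZ, HO, EX, BU → queue [SQ, OT, ND, FE, EE, EA, JZ, HO, EX, BU]
Visit SQ → queue [OT, ND, FE, EE, EA, JZ, HO, EX, BU]
Visit OT; enqueue ZA → queue [ND, FE, EE, EA, JZ, HO, EX, BU, ZA]
Visit ND → queue [FE, EE, EA, JZ, HO, EX, BU, ZA]
Visit FE; enqueue NZ, JA → queue [EE, EA, JZ, HO, EX, BU, ZA, NZ, JA]
Visit EE; enqueue WO → queue [EA, JZ, HO, EX, BU, ZA, NZ, JA, WO]
Visit EA → queue [JZ, HO, EX, BU, ZA, NZ, JA, WO]
Visit JZ → queue [HO, EX, BU, ZA, NZ, JA, WO]
Visit HO → queue [EX, BU, ZA, NZ, JA, WO]
Visit EX → queue [BU, ZA, NZ, JA, WO]
Visit BU → queue [ZA, NZ, JA, WO]
Visit ZA → queue [NZ, JA, WO]
Visit NZ → queue [JA, WO]
Visit JA → queue [WO]
Visit WO → queue []

UJ, WX, SQ, OT, ND, FE, EE, EA, JZ, HO, EX, BU, ZA, NZ, JA, WO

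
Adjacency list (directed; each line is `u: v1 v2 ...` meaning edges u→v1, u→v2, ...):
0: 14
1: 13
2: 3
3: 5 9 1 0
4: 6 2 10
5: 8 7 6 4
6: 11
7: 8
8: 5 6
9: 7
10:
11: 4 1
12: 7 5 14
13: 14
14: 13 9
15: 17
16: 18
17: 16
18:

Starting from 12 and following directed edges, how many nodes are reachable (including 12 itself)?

15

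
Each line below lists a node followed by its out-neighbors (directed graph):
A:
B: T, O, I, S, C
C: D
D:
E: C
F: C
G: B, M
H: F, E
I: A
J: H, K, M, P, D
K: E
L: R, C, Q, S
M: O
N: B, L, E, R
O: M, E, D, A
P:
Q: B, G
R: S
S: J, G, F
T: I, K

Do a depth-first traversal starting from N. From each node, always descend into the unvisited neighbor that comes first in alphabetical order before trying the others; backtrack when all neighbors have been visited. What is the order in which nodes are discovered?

N B C D I A O E M S F G J H K P T L Q R

Visit N
N → B
B → C
C → D
B → I
I → A
B → O
O → E
O → M
B → S
S → F
S → G
S → J
J → H
J → K
J → P
B → T
N → L
L → Q
L → R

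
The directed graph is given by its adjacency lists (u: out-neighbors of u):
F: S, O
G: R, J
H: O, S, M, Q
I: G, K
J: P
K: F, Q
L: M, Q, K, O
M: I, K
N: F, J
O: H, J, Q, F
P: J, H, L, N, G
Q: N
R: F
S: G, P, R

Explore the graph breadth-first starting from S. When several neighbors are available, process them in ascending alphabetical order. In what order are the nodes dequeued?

Visit S; enqueue G, P, R → queue [G, P, R]
Visit G; enqueue J → queue [P, R, J]
Visit P; enqueue H, L, N → queue [R, J, H, L, N]
Visit R; enqueue F → queue [J, H, L, N, F]
Visit J → queue [H, L, N, F]
Visit H; enqueue M, O, Q → queue [L, N, F, M, O, Q]
Visit L; enqueue K → queue [N, F, M, O, Q, K]
Visit N → queue [F, M, O, Q, K]
Visit F → queue [M, O, Q, K]
Visit M; enqueue I → queue [O, Q, K, I]
Visit O → queue [Q, K, I]
Visit Q → queue [K, I]
Visit K → queue [I]
Visit I → queue []

S -> G -> P -> R -> J -> H -> L -> N -> F -> M -> O -> Q -> K -> I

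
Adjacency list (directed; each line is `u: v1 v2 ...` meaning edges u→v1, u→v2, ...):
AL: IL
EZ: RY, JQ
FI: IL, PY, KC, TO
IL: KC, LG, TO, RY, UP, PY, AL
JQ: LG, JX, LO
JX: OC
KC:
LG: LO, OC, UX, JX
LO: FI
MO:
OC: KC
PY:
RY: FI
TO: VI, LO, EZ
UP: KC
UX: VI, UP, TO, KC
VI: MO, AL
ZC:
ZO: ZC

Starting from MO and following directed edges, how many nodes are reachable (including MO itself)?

1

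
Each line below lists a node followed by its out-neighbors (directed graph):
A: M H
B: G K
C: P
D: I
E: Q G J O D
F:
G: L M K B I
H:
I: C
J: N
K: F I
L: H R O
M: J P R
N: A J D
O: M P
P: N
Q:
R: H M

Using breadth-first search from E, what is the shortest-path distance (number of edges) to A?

Level 0: E
Level 1: D, G, J, O, Q
Level 2: B, I, K, L, M, N, P
Level 3: A, C, F, H, R
A first appears at level 3.

3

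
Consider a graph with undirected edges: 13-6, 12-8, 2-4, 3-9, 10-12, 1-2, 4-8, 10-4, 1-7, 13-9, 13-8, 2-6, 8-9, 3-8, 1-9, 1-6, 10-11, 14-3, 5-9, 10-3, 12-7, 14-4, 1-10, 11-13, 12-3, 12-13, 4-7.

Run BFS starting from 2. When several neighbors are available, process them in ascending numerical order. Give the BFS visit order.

Visit 2; enqueue 1, 4, 6 → queue [1, 4, 6]
Visit 1; enqueue 7, 9, 10 → queue [4, 6, 7, 9, 10]
Visit 4; enqueue 8, 14 → queue [6, 7, 9, 10, 8, 14]
Visit 6; enqueue 13 → queue [7, 9, 10, 8, 14, 13]
Visit 7; enqueue 12 → queue [9, 10, 8, 14, 13, 12]
Visit 9; enqueue 3, 5 → queue [10, 8, 14, 13, 12, 3, 5]
Visit 10; enqueue 11 → queue [8, 14, 13, 12, 3, 5, 11]
Visit 8 → queue [14, 13, 12, 3, 5, 11]
Visit 14 → queue [13, 12, 3, 5, 11]
Visit 13 → queue [12, 3, 5, 11]
Visit 12 → queue [3, 5, 11]
Visit 3 → queue [5, 11]
Visit 5 → queue [11]
Visit 11 → queue []

2 → 1 → 4 → 6 → 7 → 9 → 10 → 8 → 14 → 13 → 12 → 3 → 5 → 11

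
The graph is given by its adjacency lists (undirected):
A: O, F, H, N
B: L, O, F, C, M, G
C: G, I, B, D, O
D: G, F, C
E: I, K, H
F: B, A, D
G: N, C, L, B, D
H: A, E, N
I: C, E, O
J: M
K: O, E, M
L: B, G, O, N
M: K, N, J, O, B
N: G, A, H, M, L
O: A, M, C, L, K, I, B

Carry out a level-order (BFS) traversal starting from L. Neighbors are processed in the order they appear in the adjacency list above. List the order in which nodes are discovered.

Visit L; enqueue B, G, O, N → queue [B, G, O, N]
Visit B; enqueue F, C, M → queue [G, O, N, F, C, M]
Visit G; enqueue D → queue [O, N, F, C, M, D]
Visit O; enqueue A, K, I → queue [N, F, C, M, D, A, K, I]
Visit N; enqueue H → queue [F, C, M, D, A, K, I, H]
Visit F → queue [C, M, D, A, K, I, H]
Visit C → queue [M, D, A, K, I, H]
Visit M; enqueue J → queue [D, A, K, I, H, J]
Visit D → queue [A, K, I, H, J]
Visit A → queue [K, I, H, J]
Visit K; enqueue E → queue [I, H, J, E]
Visit I → queue [H, J, E]
Visit H → queue [J, E]
Visit J → queue [E]
Visit E → queue []

L B G O N F C M D A K I H J E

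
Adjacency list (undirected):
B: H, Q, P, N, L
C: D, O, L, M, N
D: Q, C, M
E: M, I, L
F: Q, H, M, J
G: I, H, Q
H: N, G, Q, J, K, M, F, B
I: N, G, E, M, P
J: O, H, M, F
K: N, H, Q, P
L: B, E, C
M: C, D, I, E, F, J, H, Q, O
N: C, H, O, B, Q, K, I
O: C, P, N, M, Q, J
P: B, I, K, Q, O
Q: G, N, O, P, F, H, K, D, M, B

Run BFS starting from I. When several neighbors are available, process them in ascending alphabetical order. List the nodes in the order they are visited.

I -> E -> G -> M -> N -> P -> L -> H -> Q -> C -> D -> F -> J -> O -> B -> K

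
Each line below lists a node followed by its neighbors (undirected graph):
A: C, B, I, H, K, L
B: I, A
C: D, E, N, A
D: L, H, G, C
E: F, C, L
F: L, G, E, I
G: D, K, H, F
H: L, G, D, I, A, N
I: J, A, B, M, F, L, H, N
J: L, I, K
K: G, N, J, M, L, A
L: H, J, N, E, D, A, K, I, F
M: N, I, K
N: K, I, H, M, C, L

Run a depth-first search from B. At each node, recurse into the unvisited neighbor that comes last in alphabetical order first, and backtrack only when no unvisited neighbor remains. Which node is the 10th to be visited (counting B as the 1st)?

F

Visit B
B → I
I → N
N → M
M → K
K → L
L → J
L → H
H → G
G → F
F → E
E → C
C → D
C → A

Visit order: B, I, N, M, K, L, J, H, G, F, E, C, D, A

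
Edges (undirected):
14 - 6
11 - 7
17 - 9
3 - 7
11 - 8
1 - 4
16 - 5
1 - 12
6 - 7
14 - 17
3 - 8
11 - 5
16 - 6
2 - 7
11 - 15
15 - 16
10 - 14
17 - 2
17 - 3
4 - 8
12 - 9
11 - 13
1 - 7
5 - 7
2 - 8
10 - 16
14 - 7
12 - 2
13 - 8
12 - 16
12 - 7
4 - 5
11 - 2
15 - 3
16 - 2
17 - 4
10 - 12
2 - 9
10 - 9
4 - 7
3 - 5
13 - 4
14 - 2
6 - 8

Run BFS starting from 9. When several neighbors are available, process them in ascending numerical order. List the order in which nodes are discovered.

Visit 9; enqueue 2, 10, 12, 17 → queue [2, 10, 12, 17]
Visit 2; enqueue 7, 8, 11, 14, 16 → queue [10, 12, 17, 7, 8, 11, 14, 16]
Visit 10 → queue [12, 17, 7, 8, 11, 14, 16]
Visit 12; enqueue 1 → queue [17, 7, 8, 11, 14, 16, 1]
Visit 17; enqueue 3, 4 → queue [7, 8, 11, 14, 16, 1, 3, 4]
Visit 7; enqueue 5, 6 → queue [8, 11, 14, 16, 1, 3, 4, 5, 6]
Visit 8; enqueue 13 → queue [11, 14, 16, 1, 3, 4, 5, 6, 13]
Visit 11; enqueue 15 → queue [14, 16, 1, 3, 4, 5, 6, 13, 15]
Visit 14 → queue [16, 1, 3, 4, 5, 6, 13, 15]
Visit 16 → queue [1, 3, 4, 5, 6, 13, 15]
Visit 1 → queue [3, 4, 5, 6, 13, 15]
Visit 3 → queue [4, 5, 6, 13, 15]
Visit 4 → queue [5, 6, 13, 15]
Visit 5 → queue [6, 13, 15]
Visit 6 → queue [13, 15]
Visit 13 → queue [15]
Visit 15 → queue []

9, 2, 10, 12, 17, 7, 8, 11, 14, 16, 1, 3, 4, 5, 6, 13, 15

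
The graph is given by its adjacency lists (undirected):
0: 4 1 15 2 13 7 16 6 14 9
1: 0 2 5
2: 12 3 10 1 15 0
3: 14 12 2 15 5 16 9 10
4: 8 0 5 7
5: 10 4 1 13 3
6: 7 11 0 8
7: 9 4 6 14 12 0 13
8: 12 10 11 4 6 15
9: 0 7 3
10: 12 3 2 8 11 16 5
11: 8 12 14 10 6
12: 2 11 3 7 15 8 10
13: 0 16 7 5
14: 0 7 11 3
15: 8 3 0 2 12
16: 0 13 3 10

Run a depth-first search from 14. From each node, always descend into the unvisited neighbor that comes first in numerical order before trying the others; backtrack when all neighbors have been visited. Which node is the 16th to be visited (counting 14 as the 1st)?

13

Visit 14
14 → 0
0 → 1
1 → 2
2 → 3
3 → 5
5 → 4
4 → 7
7 → 6
6 → 8
8 → 10
10 → 11
11 → 12
12 → 15
10 → 16
16 → 13
7 → 9

Visit order: 14, 0, 1, 2, 3, 5, 4, 7, 6, 8, 10, 11, 12, 15, 16, 13, 9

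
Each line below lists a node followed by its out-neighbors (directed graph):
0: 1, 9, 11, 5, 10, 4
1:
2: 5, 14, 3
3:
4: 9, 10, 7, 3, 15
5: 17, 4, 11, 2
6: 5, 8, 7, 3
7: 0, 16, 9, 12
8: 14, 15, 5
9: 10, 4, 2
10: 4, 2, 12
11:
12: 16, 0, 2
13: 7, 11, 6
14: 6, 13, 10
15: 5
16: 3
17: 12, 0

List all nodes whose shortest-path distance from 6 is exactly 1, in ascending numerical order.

3, 5, 7, 8

Level 0: 6
Level 1: 3, 5, 7, 8
Level 2: 0, 2, 4, 9, 11, 12, 14, 15, 16, 17
Level 3: 1, 10, 13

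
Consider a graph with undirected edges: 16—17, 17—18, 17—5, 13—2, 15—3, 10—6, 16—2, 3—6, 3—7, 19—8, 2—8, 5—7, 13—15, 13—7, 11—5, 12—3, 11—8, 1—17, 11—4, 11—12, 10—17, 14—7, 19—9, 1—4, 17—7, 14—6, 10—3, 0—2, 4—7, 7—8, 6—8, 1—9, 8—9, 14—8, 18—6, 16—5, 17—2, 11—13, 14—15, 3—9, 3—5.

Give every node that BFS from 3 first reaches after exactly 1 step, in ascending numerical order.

5, 6, 7, 9, 10, 12, 15

Level 0: 3
Level 1: 5, 6, 7, 9, 10, 12, 15
Level 2: 1, 4, 8, 11, 13, 14, 16, 17, 18, 19
Level 3: 2
Level 4: 0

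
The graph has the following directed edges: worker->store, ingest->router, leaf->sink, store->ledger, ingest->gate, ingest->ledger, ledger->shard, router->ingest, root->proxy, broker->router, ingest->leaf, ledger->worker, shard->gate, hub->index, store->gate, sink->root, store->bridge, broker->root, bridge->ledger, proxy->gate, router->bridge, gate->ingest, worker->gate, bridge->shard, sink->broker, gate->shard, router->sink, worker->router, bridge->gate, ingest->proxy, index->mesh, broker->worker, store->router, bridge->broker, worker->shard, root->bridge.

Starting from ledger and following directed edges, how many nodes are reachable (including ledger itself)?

BFS from ledger visits: ledger, shard, worker, gate, router, store, ingest, bridge, sink, leaf, proxy, broker, root
Reachable nodes: 13 of 16 total.

13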